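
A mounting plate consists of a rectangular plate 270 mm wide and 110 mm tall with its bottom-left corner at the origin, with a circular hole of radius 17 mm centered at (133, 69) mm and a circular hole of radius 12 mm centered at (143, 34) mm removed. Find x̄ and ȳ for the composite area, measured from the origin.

x̄ = 134.94 mm, ȳ = 54.89 mm

Part | A | x̄ᵢ | ȳᵢ | A·x̄ᵢ | A·ȳᵢ
plate | 29700.00 | 135.00 | 55.00 | 4009500.00 | 1633500.00
hole 1 | -907.92 | 133.00 | 69.00 | -120753.40 | -62646.50
hole 2 | -452.39 | 143.00 | 34.00 | -64691.68 | -15381.24
Σ | 28339.69 |  |  | 3824054.93 | 1555472.26
x̄ = 3824054.93 / 28339.69 = 134.94 mm
ȳ = 1555472.26 / 28339.69 = 54.89 mm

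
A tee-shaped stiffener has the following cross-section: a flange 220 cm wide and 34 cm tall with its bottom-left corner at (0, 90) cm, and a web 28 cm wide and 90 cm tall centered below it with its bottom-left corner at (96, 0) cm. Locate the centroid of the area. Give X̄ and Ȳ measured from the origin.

web: A = 28 × 90 = 2520.00, centroid at (110.00, 45.00).
flange: A = 220 × 34 = 7480.00, centroid at (110.00, 107.00).
ΣA = 10000.00 cm², ΣAX̄ = 1100000.00 cm³, ΣAȲ = 913760.00 cm³.
X̄ = 1100000.00/10000.00 = 110.00 cm; Ȳ = 913760.00/10000.00 = 91.38 cm.

X̄ = 110.00 cm, Ȳ = 91.38 cm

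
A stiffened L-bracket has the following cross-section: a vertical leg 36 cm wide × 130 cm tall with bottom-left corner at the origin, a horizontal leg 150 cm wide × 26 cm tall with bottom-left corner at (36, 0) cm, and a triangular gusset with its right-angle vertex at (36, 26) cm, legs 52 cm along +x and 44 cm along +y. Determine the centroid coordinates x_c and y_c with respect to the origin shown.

vertical leg: A = 36 × 130 = 4680.00, centroid at (18.00, 65.00).
horizontal leg: A = 150 × 26 = 3900.00, centroid at (111.00, 13.00).
gusset: A = ½·52·44 = 1144.00, centroid at (53.33, 40.67).
ΣA = 9724.00 cm²
ΣAx_c = (4680.00)(18.00) + (3900.00)(111.00) + (1144.00)(53.33) = 578153.33 cm³
ΣAy_c = (4680.00)(65.00) + (3900.00)(13.00) + (1144.00)(40.67) = 401422.67 cm³
x_c = 578153.33 / 9724.00 = 59.46 cm
y_c = 401422.67 / 9724.00 = 41.28 cm

x_c = 59.46 cm, y_c = 41.28 cm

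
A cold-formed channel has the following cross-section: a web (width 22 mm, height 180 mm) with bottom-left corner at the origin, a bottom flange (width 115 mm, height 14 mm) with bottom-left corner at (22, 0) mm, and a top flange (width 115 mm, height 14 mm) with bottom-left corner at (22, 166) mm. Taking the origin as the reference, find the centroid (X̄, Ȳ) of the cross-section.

X̄ = 41.72 mm, Ȳ = 90.00 mm

web: A = 22 × 180 = 3960.00, centroid at (11.00, 90.00).
bottom flange: A = 115 × 14 = 1610.00, centroid at (79.50, 7.00).
top flange: A = 115 × 14 = 1610.00, centroid at (79.50, 173.00).
ΣA = 7180.00 mm², ΣAX̄ = 299550.00 mm³, ΣAȲ = 646200.00 mm³.
X̄ = 299550.00/7180.00 = 41.72 mm; Ȳ = 646200.00/7180.00 = 90.00 mm.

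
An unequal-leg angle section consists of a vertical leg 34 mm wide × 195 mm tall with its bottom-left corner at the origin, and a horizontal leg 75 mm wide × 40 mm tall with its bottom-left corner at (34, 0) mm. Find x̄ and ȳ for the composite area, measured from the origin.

vertical leg: A = 34 × 195 = 6630.00, centroid at (17.00, 97.50).
horizontal leg: A = 75 × 40 = 3000.00, centroid at (71.50, 20.00).
ΣA = 9630.00 mm², ΣAx̄ = 327210.00 mm³, ΣAȳ = 706425.00 mm³.
x̄ = 327210.00/9630.00 = 33.98 mm; ȳ = 706425.00/9630.00 = 73.36 mm.

x̄ = 33.98 mm, ȳ = 73.36 mm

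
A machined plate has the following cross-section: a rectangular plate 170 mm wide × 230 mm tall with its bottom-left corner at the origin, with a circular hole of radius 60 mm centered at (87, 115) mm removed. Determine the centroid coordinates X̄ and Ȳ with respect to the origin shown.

X̄ = 84.19 mm, Ȳ = 115.00 mm

plate: A = 170 × 230 = 39100.00, centroid at (85.00, 115.00).
hole: A = −π·60² = -11309.73, centroid at (87.00, 115.00).
ΣA = 27790.27 mm²
ΣAX̄ = (39100.00)(85.00) + (-11309.73)(87.00) = 2339553.18 mm³
ΣAȲ = (39100.00)(115.00) + (-11309.73)(115.00) = 3195880.64 mm³
X̄ = 2339553.18 / 27790.27 = 84.19 mm
Ȳ = 3195880.64 / 27790.27 = 115.00 mm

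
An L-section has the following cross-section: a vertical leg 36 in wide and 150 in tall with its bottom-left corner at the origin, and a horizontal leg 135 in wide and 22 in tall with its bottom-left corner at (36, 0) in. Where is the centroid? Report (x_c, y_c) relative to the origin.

x_c = 48.34 in, y_c = 52.29 in

vertical leg: A = 36 × 150 = 5400.00, centroid at (18.00, 75.00).
horizontal leg: A = 135 × 22 = 2970.00, centroid at (103.50, 11.00).
ΣA = 8370.00 in²
ΣAx_c = (5400.00)(18.00) + (2970.00)(103.50) = 404595.00 in³
ΣAy_c = (5400.00)(75.00) + (2970.00)(11.00) = 437670.00 in³
x_c = 404595.00 / 8370.00 = 48.34 in
y_c = 437670.00 / 8370.00 = 52.29 in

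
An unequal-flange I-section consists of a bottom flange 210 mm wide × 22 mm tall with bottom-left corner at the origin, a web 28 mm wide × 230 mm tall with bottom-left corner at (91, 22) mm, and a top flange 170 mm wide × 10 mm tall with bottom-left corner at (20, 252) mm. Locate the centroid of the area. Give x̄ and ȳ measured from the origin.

x̄ = 105.00 mm, ȳ = 107.37 mm

bottom flange: A = 210 × 22 = 4620.00, centroid at (105.00, 11.00).
web: A = 28 × 230 = 6440.00, centroid at (105.00, 137.00).
top flange: A = 170 × 10 = 1700.00, centroid at (105.00, 257.00).
ΣA = 12760.00 mm², ΣAx̄ = 1339800.00 mm³, ΣAȳ = 1370000.00 mm³.
x̄ = 1339800.00/12760.00 = 105.00 mm; ȳ = 1370000.00/12760.00 = 107.37 mm.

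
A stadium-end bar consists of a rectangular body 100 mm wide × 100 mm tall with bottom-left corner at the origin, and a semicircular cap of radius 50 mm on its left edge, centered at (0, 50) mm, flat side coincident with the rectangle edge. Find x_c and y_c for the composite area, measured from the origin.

rectangular body: A = 100 × 100 = 10000.00, centroid at (50.00, 50.00).
semicircular end: A = ½π·50² = 3926.99, centroid at (-21.22, 50.00).
ΣA = 13926.99 mm²
ΣAx_c = (10000.00)(50.00) + (3926.99)(-21.22) = 416666.67 mm³
ΣAy_c = (10000.00)(50.00) + (3926.99)(50.00) = 696349.54 mm³
x_c = 416666.67 / 13926.99 = 29.92 mm
y_c = 696349.54 / 13926.99 = 50.00 mm

x_c = 29.92 mm, y_c = 50.00 mm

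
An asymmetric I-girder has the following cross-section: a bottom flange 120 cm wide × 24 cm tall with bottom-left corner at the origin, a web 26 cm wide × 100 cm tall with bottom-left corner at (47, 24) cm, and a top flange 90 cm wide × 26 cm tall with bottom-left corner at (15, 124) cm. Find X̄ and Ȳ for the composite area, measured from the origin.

X̄ = 60.00 cm, Ȳ = 70.02 cm

Part | A | x̄ᵢ | ȳᵢ | A·x̄ᵢ | A·ȳᵢ
bottom flange | 2880.00 | 60.00 | 12.00 | 172800.00 | 34560.00
web | 2600.00 | 60.00 | 74.00 | 156000.00 | 192400.00
top flange | 2340.00 | 60.00 | 137.00 | 140400.00 | 320580.00
Σ | 7820.00 |  |  | 469200.00 | 547540.00
X̄ = 469200.00 / 7820.00 = 60.00 cm
Ȳ = 547540.00 / 7820.00 = 70.02 cm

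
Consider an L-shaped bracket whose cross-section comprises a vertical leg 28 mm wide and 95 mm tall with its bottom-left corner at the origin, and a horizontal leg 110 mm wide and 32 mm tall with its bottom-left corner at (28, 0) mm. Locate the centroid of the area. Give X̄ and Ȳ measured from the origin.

X̄ = 53.30 mm, Ȳ = 29.56 mm

vertical leg: A = 28 × 95 = 2660.00, centroid at (14.00, 47.50).
horizontal leg: A = 110 × 32 = 3520.00, centroid at (83.00, 16.00).
ΣA = 6180.00 mm²
ΣAX̄ = (2660.00)(14.00) + (3520.00)(83.00) = 329400.00 mm³
ΣAȲ = (2660.00)(47.50) + (3520.00)(16.00) = 182670.00 mm³
X̄ = 329400.00 / 6180.00 = 53.30 mm
Ȳ = 182670.00 / 6180.00 = 29.56 mm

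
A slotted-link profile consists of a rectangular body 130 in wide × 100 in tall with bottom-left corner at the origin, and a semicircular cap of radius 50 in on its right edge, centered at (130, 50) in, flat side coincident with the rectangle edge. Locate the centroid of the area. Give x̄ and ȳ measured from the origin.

x̄ = 85.00 in, ȳ = 50.00 in

Part | A | x̄ᵢ | ȳᵢ | A·x̄ᵢ | A·ȳᵢ
rectangular body | 13000.00 | 65.00 | 50.00 | 845000.00 | 650000.00
semicircular end | 3926.99 | 151.22 | 50.00 | 593842.14 | 196349.54
Σ | 16926.99 |  |  | 1438842.14 | 846349.54
x̄ = 1438842.14 / 16926.99 = 85.00 in
ȳ = 846349.54 / 16926.99 = 50.00 in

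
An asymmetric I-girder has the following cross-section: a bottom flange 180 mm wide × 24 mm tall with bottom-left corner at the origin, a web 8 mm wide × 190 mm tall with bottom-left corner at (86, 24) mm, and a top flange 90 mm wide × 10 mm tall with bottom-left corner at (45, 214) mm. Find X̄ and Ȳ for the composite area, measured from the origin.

bottom flange: A = 180 × 24 = 4320.00, centroid at (90.00, 12.00).
web: A = 8 × 190 = 1520.00, centroid at (90.00, 119.00).
top flange: A = 90 × 10 = 900.00, centroid at (90.00, 219.00).
ΣA = 6740.00 mm², ΣAX̄ = 606600.00 mm³, ΣAȲ = 429820.00 mm³.
X̄ = 606600.00/6740.00 = 90.00 mm; Ȳ = 429820.00/6740.00 = 63.77 mm.

X̄ = 90.00 mm, Ȳ = 63.77 mm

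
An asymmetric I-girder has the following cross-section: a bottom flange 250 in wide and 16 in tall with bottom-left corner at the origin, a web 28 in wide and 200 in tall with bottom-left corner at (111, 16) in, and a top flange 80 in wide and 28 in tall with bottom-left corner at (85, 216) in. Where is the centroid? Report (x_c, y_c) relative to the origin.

Part | A | x̄ᵢ | ȳᵢ | A·x̄ᵢ | A·ȳᵢ
bottom flange | 4000.00 | 125.00 | 8.00 | 500000.00 | 32000.00
web | 5600.00 | 125.00 | 116.00 | 700000.00 | 649600.00
top flange | 2240.00 | 125.00 | 230.00 | 280000.00 | 515200.00
Σ | 11840.00 |  |  | 1480000.00 | 1196800.00
x_c = 1480000.00 / 11840.00 = 125.00 in
y_c = 1196800.00 / 11840.00 = 101.08 in

x_c = 125.00 in, y_c = 101.08 in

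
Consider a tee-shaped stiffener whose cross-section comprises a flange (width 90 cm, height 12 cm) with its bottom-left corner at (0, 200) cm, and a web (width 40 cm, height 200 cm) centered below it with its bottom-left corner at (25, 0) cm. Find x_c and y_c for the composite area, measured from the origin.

x_c = 45.00 cm, y_c = 112.61 cm

web: A = 40 × 200 = 8000.00, centroid at (45.00, 100.00).
flange: A = 90 × 12 = 1080.00, centroid at (45.00, 206.00).
ΣA = 9080.00 cm²
ΣAx_c = (8000.00)(45.00) + (1080.00)(45.00) = 408600.00 cm³
ΣAy_c = (8000.00)(100.00) + (1080.00)(206.00) = 1022480.00 cm³
x_c = 408600.00 / 9080.00 = 45.00 cm
y_c = 1022480.00 / 9080.00 = 112.61 cm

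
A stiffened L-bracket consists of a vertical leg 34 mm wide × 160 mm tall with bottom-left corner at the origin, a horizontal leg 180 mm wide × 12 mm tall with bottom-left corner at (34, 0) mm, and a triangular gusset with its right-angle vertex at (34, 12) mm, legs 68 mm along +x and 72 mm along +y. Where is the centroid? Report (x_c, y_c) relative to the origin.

vertical leg: A = 34 × 160 = 5440.00, centroid at (17.00, 80.00).
horizontal leg: A = 180 × 12 = 2160.00, centroid at (124.00, 6.00).
gusset: A = ½·68·72 = 2448.00, centroid at (56.67, 36.00).
ΣA = 10048.00 mm²
ΣAx_c = (5440.00)(17.00) + (2160.00)(124.00) + (2448.00)(56.67) = 499040.00 mm³
ΣAy_c = (5440.00)(80.00) + (2160.00)(6.00) + (2448.00)(36.00) = 536288.00 mm³
x_c = 499040.00 / 10048.00 = 49.67 mm
y_c = 536288.00 / 10048.00 = 53.37 mm

x_c = 49.67 mm, y_c = 53.37 mm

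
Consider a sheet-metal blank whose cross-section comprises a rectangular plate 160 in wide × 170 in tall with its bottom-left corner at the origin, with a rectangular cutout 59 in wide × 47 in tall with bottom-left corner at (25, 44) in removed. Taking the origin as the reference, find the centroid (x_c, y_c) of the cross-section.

x_c = 82.89 in, y_c = 86.99 in

plate: A = 160 × 170 = 27200.00, centroid at (80.00, 85.00).
hole: A = −(59 × 47) = -2773.00, centroid at (54.50, 67.50).
ΣA = 24427.00 in², ΣAx_c = 2024871.50 in³, ΣAy_c = 2124822.50 in³.
x_c = 2024871.50/24427.00 = 82.89 in; y_c = 2124822.50/24427.00 = 86.99 in.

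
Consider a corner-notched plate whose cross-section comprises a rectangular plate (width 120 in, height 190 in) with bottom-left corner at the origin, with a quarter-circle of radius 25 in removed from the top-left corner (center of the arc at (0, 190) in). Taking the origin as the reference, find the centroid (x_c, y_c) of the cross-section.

plate: A = 120 × 190 = 22800.00, centroid at (60.00, 95.00).
removed quarter-circle: A = −¼π·25² = -490.87, centroid at (10.61, 179.39).
ΣA = 22309.13 in²
ΣAx_c = (22800.00)(60.00) + (-490.87)(10.61) = 1362791.67 in³
ΣAy_c = (22800.00)(95.00) + (-490.87)(179.39) = 2077942.30 in³
x_c = 1362791.67 / 22309.13 = 61.09 in
y_c = 2077942.30 / 22309.13 = 93.14 in

x_c = 61.09 in, y_c = 93.14 in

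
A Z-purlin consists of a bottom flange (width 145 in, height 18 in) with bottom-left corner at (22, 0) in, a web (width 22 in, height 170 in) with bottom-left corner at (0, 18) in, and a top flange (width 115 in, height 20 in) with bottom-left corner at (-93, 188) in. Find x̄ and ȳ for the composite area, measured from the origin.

bottom flange: A = 145 × 18 = 2610.00, centroid at (94.50, 9.00).
web: A = 22 × 170 = 3740.00, centroid at (11.00, 103.00).
top flange: A = 115 × 20 = 2300.00, centroid at (-35.50, 198.00).
ΣA = 8650.00 in²
ΣAx̄ = (2610.00)(94.50) + (3740.00)(11.00) + (2300.00)(-35.50) = 206135.00 in³
ΣAȳ = (2610.00)(9.00) + (3740.00)(103.00) + (2300.00)(198.00) = 864110.00 in³
x̄ = 206135.00 / 8650.00 = 23.83 in
ȳ = 864110.00 / 8650.00 = 99.90 in

x̄ = 23.83 in, ȳ = 99.90 in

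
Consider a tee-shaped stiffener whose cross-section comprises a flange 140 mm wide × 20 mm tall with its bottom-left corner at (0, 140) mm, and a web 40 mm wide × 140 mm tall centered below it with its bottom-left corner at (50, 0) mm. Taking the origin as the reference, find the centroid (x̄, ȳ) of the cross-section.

x̄ = 70.00 mm, ȳ = 96.67 mm

web: A = 40 × 140 = 5600.00, centroid at (70.00, 70.00).
flange: A = 140 × 20 = 2800.00, centroid at (70.00, 150.00).
ΣA = 8400.00 mm², ΣAx̄ = 588000.00 mm³, ΣAȳ = 812000.00 mm³.
x̄ = 588000.00/8400.00 = 70.00 mm; ȳ = 812000.00/8400.00 = 96.67 mm.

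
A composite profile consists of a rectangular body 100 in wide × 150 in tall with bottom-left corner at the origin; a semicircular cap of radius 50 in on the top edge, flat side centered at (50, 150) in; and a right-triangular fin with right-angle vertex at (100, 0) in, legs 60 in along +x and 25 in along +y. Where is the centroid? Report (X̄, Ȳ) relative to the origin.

rectangular body: A = 100 × 150 = 15000.00, centroid at (50.00, 75.00).
semicircular top: A = ½π·50² = 3926.99, centroid at (50.00, 171.22).
triangular fin: A = ½·60·25 = 750.00, centroid at (120.00, 8.33).
ΣA = 19676.99 in²
ΣAX̄ = (15000.00)(50.00) + (3926.99)(50.00) + (750.00)(120.00) = 1036349.54 in³
ΣAȲ = (15000.00)(75.00) + (3926.99)(171.22) + (750.00)(8.33) = 1803631.96 in³
X̄ = 1036349.54 / 19676.99 = 52.67 in
Ȳ = 1803631.96 / 19676.99 = 91.66 in

X̄ = 52.67 in, Ȳ = 91.66 in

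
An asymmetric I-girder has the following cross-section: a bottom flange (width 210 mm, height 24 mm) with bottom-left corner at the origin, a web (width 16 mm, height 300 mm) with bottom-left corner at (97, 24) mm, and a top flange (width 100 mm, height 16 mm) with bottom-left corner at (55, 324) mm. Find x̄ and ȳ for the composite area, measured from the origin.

x̄ = 105.00 mm, ȳ = 124.73 mm

bottom flange: A = 210 × 24 = 5040.00, centroid at (105.00, 12.00).
web: A = 16 × 300 = 4800.00, centroid at (105.00, 174.00).
top flange: A = 100 × 16 = 1600.00, centroid at (105.00, 332.00).
ΣA = 11440.00 mm², ΣAx̄ = 1201200.00 mm³, ΣAȳ = 1426880.00 mm³.
x̄ = 1201200.00/11440.00 = 105.00 mm; ȳ = 1426880.00/11440.00 = 124.73 mm.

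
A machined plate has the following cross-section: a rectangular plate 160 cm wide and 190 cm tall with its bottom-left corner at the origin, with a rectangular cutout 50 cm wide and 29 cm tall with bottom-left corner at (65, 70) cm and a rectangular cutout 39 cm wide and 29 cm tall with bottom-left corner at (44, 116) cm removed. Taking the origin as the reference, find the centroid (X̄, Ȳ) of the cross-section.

Part | A | x̄ᵢ | ȳᵢ | A·x̄ᵢ | A·ȳᵢ
plate | 30400.00 | 80.00 | 95.00 | 2432000.00 | 2888000.00
hole 1 | -1450.00 | 90.00 | 84.50 | -130500.00 | -122525.00
hole 2 | -1131.00 | 63.50 | 130.50 | -71818.50 | -147595.50
Σ | 27819.00 |  |  | 2229681.50 | 2617879.50
X̄ = 2229681.50 / 27819.00 = 80.15 cm
Ȳ = 2617879.50 / 27819.00 = 94.10 cm

X̄ = 80.15 cm, Ȳ = 94.10 cm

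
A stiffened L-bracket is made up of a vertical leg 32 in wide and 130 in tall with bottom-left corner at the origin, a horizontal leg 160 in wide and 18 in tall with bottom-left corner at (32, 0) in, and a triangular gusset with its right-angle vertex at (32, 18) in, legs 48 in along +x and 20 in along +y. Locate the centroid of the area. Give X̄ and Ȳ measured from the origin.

X̄ = 54.81 in, Ȳ = 40.98 in

vertical leg: A = 32 × 130 = 4160.00, centroid at (16.00, 65.00).
horizontal leg: A = 160 × 18 = 2880.00, centroid at (112.00, 9.00).
gusset: A = ½·48·20 = 480.00, centroid at (48.00, 24.67).
ΣA = 7520.00 in², ΣAX̄ = 412160.00 in³, ΣAȲ = 308160.00 in³.
X̄ = 412160.00/7520.00 = 54.81 in; Ȳ = 308160.00/7520.00 = 40.98 in.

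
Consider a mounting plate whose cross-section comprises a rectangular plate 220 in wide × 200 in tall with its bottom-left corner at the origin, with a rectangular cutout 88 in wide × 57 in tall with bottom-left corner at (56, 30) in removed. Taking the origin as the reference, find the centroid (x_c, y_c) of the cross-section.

x_c = 111.29 in, y_c = 105.34 in

Part | A | x̄ᵢ | ȳᵢ | A·x̄ᵢ | A·ȳᵢ
plate | 44000.00 | 110.00 | 100.00 | 4840000.00 | 4400000.00
hole | -5016.00 | 100.00 | 58.50 | -501600.00 | -293436.00
Σ | 38984.00 |  |  | 4338400.00 | 4106564.00
x_c = 4338400.00 / 38984.00 = 111.29 in
y_c = 4106564.00 / 38984.00 = 105.34 in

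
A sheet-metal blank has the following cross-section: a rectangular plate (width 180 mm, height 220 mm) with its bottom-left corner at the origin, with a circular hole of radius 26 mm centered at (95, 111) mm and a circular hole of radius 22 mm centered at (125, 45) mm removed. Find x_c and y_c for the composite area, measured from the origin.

Part | A | x̄ᵢ | ȳᵢ | A·x̄ᵢ | A·ȳᵢ
plate | 39600.00 | 90.00 | 110.00 | 3564000.00 | 4356000.00
hole 1 | -2123.72 | 95.00 | 111.00 | -201753.08 | -235732.55
hole 2 | -1520.53 | 125.00 | 45.00 | -190066.36 | -68423.89
Σ | 35955.75 |  |  | 3172180.56 | 4051843.57
x_c = 3172180.56 / 35955.75 = 88.22 mm
y_c = 4051843.57 / 35955.75 = 112.69 mm

x_c = 88.22 mm, y_c = 112.69 mm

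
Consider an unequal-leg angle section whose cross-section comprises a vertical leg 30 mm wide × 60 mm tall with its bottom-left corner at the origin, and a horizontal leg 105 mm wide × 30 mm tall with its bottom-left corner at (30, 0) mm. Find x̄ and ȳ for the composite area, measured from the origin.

x̄ = 57.95 mm, ȳ = 20.45 mm

Part | A | x̄ᵢ | ȳᵢ | A·x̄ᵢ | A·ȳᵢ
vertical leg | 1800.00 | 15.00 | 30.00 | 27000.00 | 54000.00
horizontal leg | 3150.00 | 82.50 | 15.00 | 259875.00 | 47250.00
Σ | 4950.00 |  |  | 286875.00 | 101250.00
x̄ = 286875.00 / 4950.00 = 57.95 mm
ȳ = 101250.00 / 4950.00 = 20.45 mm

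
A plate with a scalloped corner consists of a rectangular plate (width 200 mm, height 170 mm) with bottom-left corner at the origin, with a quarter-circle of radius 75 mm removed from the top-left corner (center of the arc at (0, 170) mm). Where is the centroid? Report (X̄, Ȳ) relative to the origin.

Part | A | x̄ᵢ | ȳᵢ | A·x̄ᵢ | A·ȳᵢ
plate | 34000.00 | 100.00 | 85.00 | 3400000.00 | 2890000.00
removed quarter-circle | -4417.86 | 31.83 | 138.17 | -140625.00 | -610411.99
Σ | 29582.14 |  |  | 3259375.00 | 2279588.01
X̄ = 3259375.00 / 29582.14 = 110.18 mm
Ȳ = 2279588.01 / 29582.14 = 77.06 mm

X̄ = 110.18 mm, Ȳ = 77.06 mm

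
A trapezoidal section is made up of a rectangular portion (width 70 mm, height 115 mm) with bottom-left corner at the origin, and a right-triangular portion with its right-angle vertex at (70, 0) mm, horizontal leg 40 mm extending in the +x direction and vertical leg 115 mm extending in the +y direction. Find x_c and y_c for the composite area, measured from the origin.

x_c = 45.74 mm, y_c = 53.24 mm

rectangular portion: A = 70 × 115 = 8050.00, centroid at (35.00, 57.50).
triangular portion: A = ½·40·115 = 2300.00, centroid at (83.33, 38.33).
ΣA = 10350.00 mm², ΣAx_c = 473416.67 mm³, ΣAy_c = 551041.67 mm³.
x_c = 473416.67/10350.00 = 45.74 mm; y_c = 551041.67/10350.00 = 53.24 mm.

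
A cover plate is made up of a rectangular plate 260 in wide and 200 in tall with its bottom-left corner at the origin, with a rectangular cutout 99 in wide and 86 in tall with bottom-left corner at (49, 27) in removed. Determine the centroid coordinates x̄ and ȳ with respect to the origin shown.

x̄ = 136.17 in, ȳ = 105.87 in

plate: A = 260 × 200 = 52000.00, centroid at (130.00, 100.00).
hole: A = −(99 × 86) = -8514.00, centroid at (98.50, 70.00).
ΣA = 43486.00 in²
ΣAx̄ = (52000.00)(130.00) + (-8514.00)(98.50) = 5921371.00 in³
ΣAȳ = (52000.00)(100.00) + (-8514.00)(70.00) = 4604020.00 in³
x̄ = 5921371.00 / 43486.00 = 136.17 in
ȳ = 4604020.00 / 43486.00 = 105.87 in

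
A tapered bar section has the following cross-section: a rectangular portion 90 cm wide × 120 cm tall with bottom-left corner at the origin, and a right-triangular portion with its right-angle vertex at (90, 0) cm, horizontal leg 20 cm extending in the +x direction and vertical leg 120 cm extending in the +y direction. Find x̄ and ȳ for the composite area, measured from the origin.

x̄ = 50.17 cm, ȳ = 58.00 cm

Part | A | x̄ᵢ | ȳᵢ | A·x̄ᵢ | A·ȳᵢ
rectangular portion | 10800.00 | 45.00 | 60.00 | 486000.00 | 648000.00
triangular portion | 1200.00 | 96.67 | 40.00 | 116000.00 | 48000.00
Σ | 12000.00 |  |  | 602000.00 | 696000.00
x̄ = 602000.00 / 12000.00 = 50.17 cm
ȳ = 696000.00 / 12000.00 = 58.00 cm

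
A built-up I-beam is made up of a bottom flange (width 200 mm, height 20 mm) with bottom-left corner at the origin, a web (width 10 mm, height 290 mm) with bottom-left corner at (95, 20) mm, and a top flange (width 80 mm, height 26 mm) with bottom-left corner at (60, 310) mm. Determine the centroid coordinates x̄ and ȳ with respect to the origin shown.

Part | A | x̄ᵢ | ȳᵢ | A·x̄ᵢ | A·ȳᵢ
bottom flange | 4000.00 | 100.00 | 10.00 | 400000.00 | 40000.00
web | 2900.00 | 100.00 | 165.00 | 290000.00 | 478500.00
top flange | 2080.00 | 100.00 | 323.00 | 208000.00 | 671840.00
Σ | 8980.00 |  |  | 898000.00 | 1190340.00
x̄ = 898000.00 / 8980.00 = 100.00 mm
ȳ = 1190340.00 / 8980.00 = 132.55 mm

x̄ = 100.00 mm, ȳ = 132.55 mm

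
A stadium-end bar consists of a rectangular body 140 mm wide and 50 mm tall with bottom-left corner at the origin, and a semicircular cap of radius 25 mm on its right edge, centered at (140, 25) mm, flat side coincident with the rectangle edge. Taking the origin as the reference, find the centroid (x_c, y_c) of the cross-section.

x_c = 79.91 mm, y_c = 25.00 mm

rectangular body: A = 140 × 50 = 7000.00, centroid at (70.00, 25.00).
semicircular end: A = ½π·25² = 981.75, centroid at (150.61, 25.00).
ΣA = 7981.75 mm², ΣAx_c = 637861.35 mm³, ΣAy_c = 199543.69 mm³.
x_c = 637861.35/7981.75 = 79.91 mm; y_c = 199543.69/7981.75 = 25.00 mm.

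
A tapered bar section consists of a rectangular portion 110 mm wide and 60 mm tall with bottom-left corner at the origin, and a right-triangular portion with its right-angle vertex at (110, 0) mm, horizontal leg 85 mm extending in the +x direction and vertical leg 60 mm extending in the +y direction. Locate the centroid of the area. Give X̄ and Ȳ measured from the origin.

Part | A | x̄ᵢ | ȳᵢ | A·x̄ᵢ | A·ȳᵢ
rectangular portion | 6600.00 | 55.00 | 30.00 | 363000.00 | 198000.00
triangular portion | 2550.00 | 138.33 | 20.00 | 352750.00 | 51000.00
Σ | 9150.00 |  |  | 715750.00 | 249000.00
X̄ = 715750.00 / 9150.00 = 78.22 mm
Ȳ = 249000.00 / 9150.00 = 27.21 mm

X̄ = 78.22 mm, Ȳ = 27.21 mm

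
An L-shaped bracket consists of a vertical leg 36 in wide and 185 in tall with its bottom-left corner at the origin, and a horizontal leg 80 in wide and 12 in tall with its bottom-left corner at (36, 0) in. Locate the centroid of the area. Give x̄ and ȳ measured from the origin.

x̄ = 25.31 in, ȳ = 81.60 in

Part | A | x̄ᵢ | ȳᵢ | A·x̄ᵢ | A·ȳᵢ
vertical leg | 6660.00 | 18.00 | 92.50 | 119880.00 | 616050.00
horizontal leg | 960.00 | 76.00 | 6.00 | 72960.00 | 5760.00
Σ | 7620.00 |  |  | 192840.00 | 621810.00
x̄ = 192840.00 / 7620.00 = 25.31 in
ȳ = 621810.00 / 7620.00 = 81.60 in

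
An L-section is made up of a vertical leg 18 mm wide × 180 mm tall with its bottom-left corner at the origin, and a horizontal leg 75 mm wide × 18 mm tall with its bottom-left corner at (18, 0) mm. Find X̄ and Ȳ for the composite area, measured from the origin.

vertical leg: A = 18 × 180 = 3240.00, centroid at (9.00, 90.00).
horizontal leg: A = 75 × 18 = 1350.00, centroid at (55.50, 9.00).
ΣA = 4590.00 mm²
ΣAX̄ = (3240.00)(9.00) + (1350.00)(55.50) = 104085.00 mm³
ΣAȲ = (3240.00)(90.00) + (1350.00)(9.00) = 303750.00 mm³
X̄ = 104085.00 / 4590.00 = 22.68 mm
Ȳ = 303750.00 / 4590.00 = 66.18 mm

X̄ = 22.68 mm, Ȳ = 66.18 mm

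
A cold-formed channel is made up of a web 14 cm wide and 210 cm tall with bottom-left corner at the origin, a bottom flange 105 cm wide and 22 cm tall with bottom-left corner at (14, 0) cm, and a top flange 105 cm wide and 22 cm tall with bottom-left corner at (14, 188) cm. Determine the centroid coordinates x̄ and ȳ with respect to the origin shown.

x̄ = 43.36 cm, ȳ = 105.00 cm

web: A = 14 × 210 = 2940.00, centroid at (7.00, 105.00).
bottom flange: A = 105 × 22 = 2310.00, centroid at (66.50, 11.00).
top flange: A = 105 × 22 = 2310.00, centroid at (66.50, 199.00).
ΣA = 7560.00 cm²
ΣAx̄ = (2940.00)(7.00) + (2310.00)(66.50) + (2310.00)(66.50) = 327810.00 cm³
ΣAȳ = (2940.00)(105.00) + (2310.00)(11.00) + (2310.00)(199.00) = 793800.00 cm³
x̄ = 327810.00 / 7560.00 = 43.36 cm
ȳ = 793800.00 / 7560.00 = 105.00 cm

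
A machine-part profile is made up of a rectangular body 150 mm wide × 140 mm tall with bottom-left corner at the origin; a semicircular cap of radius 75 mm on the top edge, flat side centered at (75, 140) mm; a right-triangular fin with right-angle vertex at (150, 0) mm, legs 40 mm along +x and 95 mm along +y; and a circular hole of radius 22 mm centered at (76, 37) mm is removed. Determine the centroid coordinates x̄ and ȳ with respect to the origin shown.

x̄ = 80.50 mm, ȳ = 99.03 mm

rectangular body: A = 150 × 140 = 21000.00, centroid at (75.00, 70.00).
semicircular top: A = ½π·75² = 8835.73, centroid at (75.00, 171.83).
triangular fin: A = ½·40·95 = 1900.00, centroid at (163.33, 31.67).
hole: A = −π·22² = -1520.53, centroid at (76.00, 37.00).
ΣA = 30215.20 mm², ΣAx̄ = 2432452.69 mm³, ΣAȳ = 2992159.13 mm³.
x̄ = 2432452.69/30215.20 = 80.50 mm; ȳ = 2992159.13/30215.20 = 99.03 mm.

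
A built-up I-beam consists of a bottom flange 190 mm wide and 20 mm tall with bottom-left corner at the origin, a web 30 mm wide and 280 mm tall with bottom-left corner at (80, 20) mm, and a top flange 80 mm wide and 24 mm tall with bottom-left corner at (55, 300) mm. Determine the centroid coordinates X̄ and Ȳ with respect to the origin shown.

bottom flange: A = 190 × 20 = 3800.00, centroid at (95.00, 10.00).
web: A = 30 × 280 = 8400.00, centroid at (95.00, 160.00).
top flange: A = 80 × 24 = 1920.00, centroid at (95.00, 312.00).
ΣA = 14120.00 mm²
ΣAX̄ = (3800.00)(95.00) + (8400.00)(95.00) + (1920.00)(95.00) = 1341400.00 mm³
ΣAȲ = (3800.00)(10.00) + (8400.00)(160.00) + (1920.00)(312.00) = 1981040.00 mm³
X̄ = 1341400.00 / 14120.00 = 95.00 mm
Ȳ = 1981040.00 / 14120.00 = 140.30 mm

X̄ = 95.00 mm, Ȳ = 140.30 mm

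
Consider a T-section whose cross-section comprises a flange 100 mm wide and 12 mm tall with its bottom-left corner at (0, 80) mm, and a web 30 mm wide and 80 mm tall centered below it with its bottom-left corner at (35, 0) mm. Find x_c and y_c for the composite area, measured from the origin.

Part | A | x̄ᵢ | ȳᵢ | A·x̄ᵢ | A·ȳᵢ
web | 2400.00 | 50.00 | 40.00 | 120000.00 | 96000.00
flange | 1200.00 | 50.00 | 86.00 | 60000.00 | 103200.00
Σ | 3600.00 |  |  | 180000.00 | 199200.00
x_c = 180000.00 / 3600.00 = 50.00 mm
y_c = 199200.00 / 3600.00 = 55.33 mm

x_c = 50.00 mm, y_c = 55.33 mm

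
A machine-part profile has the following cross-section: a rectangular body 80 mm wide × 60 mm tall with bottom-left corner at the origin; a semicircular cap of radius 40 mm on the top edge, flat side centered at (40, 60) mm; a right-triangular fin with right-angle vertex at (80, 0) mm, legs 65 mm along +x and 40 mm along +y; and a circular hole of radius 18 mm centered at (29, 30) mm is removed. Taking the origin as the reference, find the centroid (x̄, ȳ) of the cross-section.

x̄ = 52.03 mm, ȳ = 42.69 mm

Part | A | x̄ᵢ | ȳᵢ | A·x̄ᵢ | A·ȳᵢ
rectangular body | 4800.00 | 40.00 | 30.00 | 192000.00 | 144000.00
semicircular top | 2513.27 | 40.00 | 76.98 | 100530.96 | 193463.11
triangular fin | 1300.00 | 101.67 | 13.33 | 132166.67 | 17333.33
hole | -1017.88 | 29.00 | 30.00 | -29518.40 | -30536.28
Σ | 7595.40 |  |  | 395179.23 | 324260.17
x̄ = 395179.23 / 7595.40 = 52.03 mm
ȳ = 324260.17 / 7595.40 = 42.69 mm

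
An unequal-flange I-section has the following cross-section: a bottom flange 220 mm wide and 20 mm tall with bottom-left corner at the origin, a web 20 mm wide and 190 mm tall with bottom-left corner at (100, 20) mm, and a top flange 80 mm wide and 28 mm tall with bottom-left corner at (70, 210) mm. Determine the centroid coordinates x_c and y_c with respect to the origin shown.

x_c = 110.00 mm, y_c = 94.13 mm

bottom flange: A = 220 × 20 = 4400.00, centroid at (110.00, 10.00).
web: A = 20 × 190 = 3800.00, centroid at (110.00, 115.00).
top flange: A = 80 × 28 = 2240.00, centroid at (110.00, 224.00).
ΣA = 10440.00 mm²
ΣAx_c = (4400.00)(110.00) + (3800.00)(110.00) + (2240.00)(110.00) = 1148400.00 mm³
ΣAy_c = (4400.00)(10.00) + (3800.00)(115.00) + (2240.00)(224.00) = 982760.00 mm³
x_c = 1148400.00 / 10440.00 = 110.00 mm
y_c = 982760.00 / 10440.00 = 94.13 mm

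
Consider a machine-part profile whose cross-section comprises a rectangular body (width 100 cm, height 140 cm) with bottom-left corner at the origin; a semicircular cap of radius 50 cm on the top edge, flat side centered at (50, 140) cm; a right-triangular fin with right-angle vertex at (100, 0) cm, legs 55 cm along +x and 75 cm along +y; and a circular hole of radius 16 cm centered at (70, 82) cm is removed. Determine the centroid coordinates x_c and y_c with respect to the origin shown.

rectangular body: A = 100 × 140 = 14000.00, centroid at (50.00, 70.00).
semicircular top: A = ½π·50² = 3926.99, centroid at (50.00, 161.22).
triangular fin: A = ½·55·75 = 2062.50, centroid at (118.33, 25.00).
hole: A = −π·16² = -804.25, centroid at (70.00, 82.00).
ΣA = 19185.24 cm²
ΣAx_c = (14000.00)(50.00) + (3926.99)(50.00) + (2062.50)(118.33) + (-804.25)(70.00) = 1084114.70 cm³
ΣAy_c = (14000.00)(70.00) + (3926.99)(161.22) + (2062.50)(25.00) + (-804.25)(82.00) = 1598726.23 cm³
x_c = 1084114.70 / 19185.24 = 56.51 cm
y_c = 1598726.23 / 19185.24 = 83.33 cm

x_c = 56.51 cm, y_c = 83.33 cm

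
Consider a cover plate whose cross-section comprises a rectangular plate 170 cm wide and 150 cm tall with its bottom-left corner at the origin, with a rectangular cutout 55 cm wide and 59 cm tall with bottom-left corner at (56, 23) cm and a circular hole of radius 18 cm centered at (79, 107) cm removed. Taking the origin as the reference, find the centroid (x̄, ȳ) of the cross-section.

x̄ = 85.52 cm, ȳ = 76.90 cm

plate: A = 170 × 150 = 25500.00, centroid at (85.00, 75.00).
hole 1: A = −(55 × 59) = -3245.00, centroid at (83.50, 52.50).
hole 2: A = −π·18² = -1017.88, centroid at (79.00, 107.00).
ΣA = 21237.12 cm²
ΣAx̄ = (25500.00)(85.00) + (-3245.00)(83.50) + (-1017.88)(79.00) = 1816130.29 cm³
ΣAȳ = (25500.00)(75.00) + (-3245.00)(52.50) + (-1017.88)(107.00) = 1633224.77 cm³
x̄ = 1816130.29 / 21237.12 = 85.52 cm
ȳ = 1633224.77 / 21237.12 = 76.90 cm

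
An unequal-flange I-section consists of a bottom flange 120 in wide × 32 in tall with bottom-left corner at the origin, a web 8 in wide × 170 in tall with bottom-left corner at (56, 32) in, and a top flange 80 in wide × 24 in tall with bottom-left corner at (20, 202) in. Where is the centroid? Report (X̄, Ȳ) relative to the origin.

Part | A | x̄ᵢ | ȳᵢ | A·x̄ᵢ | A·ȳᵢ
bottom flange | 3840.00 | 60.00 | 16.00 | 230400.00 | 61440.00
web | 1360.00 | 60.00 | 117.00 | 81600.00 | 159120.00
top flange | 1920.00 | 60.00 | 214.00 | 115200.00 | 410880.00
Σ | 7120.00 |  |  | 427200.00 | 631440.00
X̄ = 427200.00 / 7120.00 = 60.00 in
Ȳ = 631440.00 / 7120.00 = 88.69 in

X̄ = 60.00 in, Ȳ = 88.69 in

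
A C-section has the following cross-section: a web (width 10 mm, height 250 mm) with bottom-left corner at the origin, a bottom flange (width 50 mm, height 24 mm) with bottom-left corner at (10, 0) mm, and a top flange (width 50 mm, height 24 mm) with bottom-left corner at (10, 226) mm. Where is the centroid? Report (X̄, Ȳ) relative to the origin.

X̄ = 19.69 mm, Ȳ = 125.00 mm

web: A = 10 × 250 = 2500.00, centroid at (5.00, 125.00).
bottom flange: A = 50 × 24 = 1200.00, centroid at (35.00, 12.00).
top flange: A = 50 × 24 = 1200.00, centroid at (35.00, 238.00).
ΣA = 4900.00 mm²
ΣAX̄ = (2500.00)(5.00) + (1200.00)(35.00) + (1200.00)(35.00) = 96500.00 mm³
ΣAȲ = (2500.00)(125.00) + (1200.00)(12.00) + (1200.00)(238.00) = 612500.00 mm³
X̄ = 96500.00 / 4900.00 = 19.69 mm
Ȳ = 612500.00 / 4900.00 = 125.00 mm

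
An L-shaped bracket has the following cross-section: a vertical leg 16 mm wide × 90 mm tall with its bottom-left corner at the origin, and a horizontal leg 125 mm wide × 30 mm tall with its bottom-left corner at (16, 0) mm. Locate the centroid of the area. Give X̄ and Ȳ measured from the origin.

vertical leg: A = 16 × 90 = 1440.00, centroid at (8.00, 45.00).
horizontal leg: A = 125 × 30 = 3750.00, centroid at (78.50, 15.00).
ΣA = 5190.00 mm²
ΣAX̄ = (1440.00)(8.00) + (3750.00)(78.50) = 305895.00 mm³
ΣAȲ = (1440.00)(45.00) + (3750.00)(15.00) = 121050.00 mm³
X̄ = 305895.00 / 5190.00 = 58.94 mm
Ȳ = 121050.00 / 5190.00 = 23.32 mm

X̄ = 58.94 mm, Ȳ = 23.32 mm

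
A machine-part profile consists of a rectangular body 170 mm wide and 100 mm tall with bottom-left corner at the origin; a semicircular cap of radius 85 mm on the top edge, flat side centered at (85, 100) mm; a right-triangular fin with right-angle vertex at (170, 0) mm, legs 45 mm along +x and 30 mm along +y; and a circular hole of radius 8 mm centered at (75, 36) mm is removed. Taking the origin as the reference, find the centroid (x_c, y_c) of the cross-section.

x_c = 87.41 mm, y_c = 83.05 mm

rectangular body: A = 170 × 100 = 17000.00, centroid at (85.00, 50.00).
semicircular top: A = ½π·85² = 11349.00, centroid at (85.00, 136.08).
triangular fin: A = ½·45·30 = 675.00, centroid at (185.00, 10.00).
hole: A = −π·8² = -201.06, centroid at (75.00, 36.00).
ΣA = 28822.94 mm², ΣAx_c = 2519460.65 mm³, ΣAy_c = 2393828.78 mm³.
x_c = 2519460.65/28822.94 = 87.41 mm; y_c = 2393828.78/28822.94 = 83.05 mm.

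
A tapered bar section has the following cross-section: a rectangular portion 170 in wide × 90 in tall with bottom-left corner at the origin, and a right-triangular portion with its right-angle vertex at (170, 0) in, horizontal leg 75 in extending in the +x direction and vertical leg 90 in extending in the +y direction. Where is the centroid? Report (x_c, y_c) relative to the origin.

rectangular portion: A = 170 × 90 = 15300.00, centroid at (85.00, 45.00).
triangular portion: A = ½·75·90 = 3375.00, centroid at (195.00, 30.00).
ΣA = 18675.00 in², ΣAx_c = 1958625.00 in³, ΣAy_c = 789750.00 in³.
x_c = 1958625.00/18675.00 = 104.88 in; y_c = 789750.00/18675.00 = 42.29 in.

x_c = 104.88 in, y_c = 42.29 in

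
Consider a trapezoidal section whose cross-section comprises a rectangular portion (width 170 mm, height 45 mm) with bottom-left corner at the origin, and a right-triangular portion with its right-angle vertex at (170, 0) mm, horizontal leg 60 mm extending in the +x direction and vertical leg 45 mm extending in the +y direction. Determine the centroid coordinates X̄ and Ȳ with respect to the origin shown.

Part | A | x̄ᵢ | ȳᵢ | A·x̄ᵢ | A·ȳᵢ
rectangular portion | 7650.00 | 85.00 | 22.50 | 650250.00 | 172125.00
triangular portion | 1350.00 | 190.00 | 15.00 | 256500.00 | 20250.00
Σ | 9000.00 |  |  | 906750.00 | 192375.00
X̄ = 906750.00 / 9000.00 = 100.75 mm
Ȳ = 192375.00 / 9000.00 = 21.38 mm

X̄ = 100.75 mm, Ȳ = 21.38 mm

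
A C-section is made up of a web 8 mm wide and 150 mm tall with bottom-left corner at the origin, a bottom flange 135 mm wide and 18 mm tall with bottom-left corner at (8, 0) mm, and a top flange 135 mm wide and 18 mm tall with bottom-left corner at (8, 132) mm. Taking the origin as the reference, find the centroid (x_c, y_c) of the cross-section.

web: A = 8 × 150 = 1200.00, centroid at (4.00, 75.00).
bottom flange: A = 135 × 18 = 2430.00, centroid at (75.50, 9.00).
top flange: A = 135 × 18 = 2430.00, centroid at (75.50, 141.00).
ΣA = 6060.00 mm²
ΣAx_c = (1200.00)(4.00) + (2430.00)(75.50) + (2430.00)(75.50) = 371730.00 mm³
ΣAy_c = (1200.00)(75.00) + (2430.00)(9.00) + (2430.00)(141.00) = 454500.00 mm³
x_c = 371730.00 / 6060.00 = 61.34 mm
y_c = 454500.00 / 6060.00 = 75.00 mm

x_c = 61.34 mm, y_c = 75.00 mm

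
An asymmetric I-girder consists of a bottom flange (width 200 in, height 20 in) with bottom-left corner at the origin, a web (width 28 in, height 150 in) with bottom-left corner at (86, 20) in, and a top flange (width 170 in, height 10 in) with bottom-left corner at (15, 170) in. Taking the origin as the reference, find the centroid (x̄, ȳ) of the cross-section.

Part | A | x̄ᵢ | ȳᵢ | A·x̄ᵢ | A·ȳᵢ
bottom flange | 4000.00 | 100.00 | 10.00 | 400000.00 | 40000.00
web | 4200.00 | 100.00 | 95.00 | 420000.00 | 399000.00
top flange | 1700.00 | 100.00 | 175.00 | 170000.00 | 297500.00
Σ | 9900.00 |  |  | 990000.00 | 736500.00
x̄ = 990000.00 / 9900.00 = 100.00 in
ȳ = 736500.00 / 9900.00 = 74.39 in

x̄ = 100.00 in, ȳ = 74.39 in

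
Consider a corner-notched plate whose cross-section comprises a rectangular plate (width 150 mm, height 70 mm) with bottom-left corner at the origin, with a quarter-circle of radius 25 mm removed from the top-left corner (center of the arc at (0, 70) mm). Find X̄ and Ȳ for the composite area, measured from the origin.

X̄ = 78.16 mm, Ȳ = 33.80 mm

plate: A = 150 × 70 = 10500.00, centroid at (75.00, 35.00).
removed quarter-circle: A = −¼π·25² = -490.87, centroid at (10.61, 59.39).
ΣA = 10009.13 mm²
ΣAX̄ = (10500.00)(75.00) + (-490.87)(10.61) = 782291.67 mm³
ΣAȲ = (10500.00)(35.00) + (-490.87)(59.39) = 338347.16 mm³
X̄ = 782291.67 / 10009.13 = 78.16 mm
Ȳ = 338347.16 / 10009.13 = 33.80 mm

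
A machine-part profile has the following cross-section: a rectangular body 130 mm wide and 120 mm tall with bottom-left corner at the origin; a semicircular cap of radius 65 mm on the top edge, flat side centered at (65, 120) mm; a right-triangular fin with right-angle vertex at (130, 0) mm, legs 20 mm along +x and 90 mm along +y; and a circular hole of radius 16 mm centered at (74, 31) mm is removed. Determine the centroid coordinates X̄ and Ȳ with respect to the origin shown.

rectangular body: A = 130 × 120 = 15600.00, centroid at (65.00, 60.00).
semicircular top: A = ½π·65² = 6636.61, centroid at (65.00, 147.59).
triangular fin: A = ½·20·90 = 900.00, centroid at (136.67, 30.00).
hole: A = −π·16² = -804.25, centroid at (74.00, 31.00).
ΣA = 22332.37 mm²
ΣAX̄ = (15600.00)(65.00) + (6636.61)(65.00) + (900.00)(136.67) + (-804.25)(74.00) = 1508865.61 mm³
ΣAȲ = (15600.00)(60.00) + (6636.61)(147.59) + (900.00)(30.00) + (-804.25)(31.00) = 1917545.39 mm³
X̄ = 1508865.61 / 22332.37 = 67.56 mm
Ȳ = 1917545.39 / 22332.37 = 85.86 mm

X̄ = 67.56 mm, Ȳ = 85.86 mm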